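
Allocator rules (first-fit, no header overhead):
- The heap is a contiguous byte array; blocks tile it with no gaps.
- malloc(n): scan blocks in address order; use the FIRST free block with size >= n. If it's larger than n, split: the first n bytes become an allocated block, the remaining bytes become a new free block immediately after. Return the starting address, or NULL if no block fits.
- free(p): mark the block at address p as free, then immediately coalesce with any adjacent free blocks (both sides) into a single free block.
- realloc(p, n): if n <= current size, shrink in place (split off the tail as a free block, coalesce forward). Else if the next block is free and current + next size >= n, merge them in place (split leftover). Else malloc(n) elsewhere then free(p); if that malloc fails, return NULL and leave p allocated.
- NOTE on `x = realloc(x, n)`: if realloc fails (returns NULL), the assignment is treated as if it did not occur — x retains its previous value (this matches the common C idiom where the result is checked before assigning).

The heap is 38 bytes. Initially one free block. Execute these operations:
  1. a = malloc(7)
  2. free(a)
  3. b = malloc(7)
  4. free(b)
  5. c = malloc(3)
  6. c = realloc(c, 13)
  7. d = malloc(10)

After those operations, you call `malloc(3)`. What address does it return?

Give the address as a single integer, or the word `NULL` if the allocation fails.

Answer: 23

Derivation:
Op 1: a = malloc(7) -> a = 0; heap: [0-6 ALLOC][7-37 FREE]
Op 2: free(a) -> (freed a); heap: [0-37 FREE]
Op 3: b = malloc(7) -> b = 0; heap: [0-6 ALLOC][7-37 FREE]
Op 4: free(b) -> (freed b); heap: [0-37 FREE]
Op 5: c = malloc(3) -> c = 0; heap: [0-2 ALLOC][3-37 FREE]
Op 6: c = realloc(c, 13) -> c = 0; heap: [0-12 ALLOC][13-37 FREE]
Op 7: d = malloc(10) -> d = 13; heap: [0-12 ALLOC][13-22 ALLOC][23-37 FREE]
malloc(3): first-fit scan over [0-12 ALLOC][13-22 ALLOC][23-37 FREE] -> 23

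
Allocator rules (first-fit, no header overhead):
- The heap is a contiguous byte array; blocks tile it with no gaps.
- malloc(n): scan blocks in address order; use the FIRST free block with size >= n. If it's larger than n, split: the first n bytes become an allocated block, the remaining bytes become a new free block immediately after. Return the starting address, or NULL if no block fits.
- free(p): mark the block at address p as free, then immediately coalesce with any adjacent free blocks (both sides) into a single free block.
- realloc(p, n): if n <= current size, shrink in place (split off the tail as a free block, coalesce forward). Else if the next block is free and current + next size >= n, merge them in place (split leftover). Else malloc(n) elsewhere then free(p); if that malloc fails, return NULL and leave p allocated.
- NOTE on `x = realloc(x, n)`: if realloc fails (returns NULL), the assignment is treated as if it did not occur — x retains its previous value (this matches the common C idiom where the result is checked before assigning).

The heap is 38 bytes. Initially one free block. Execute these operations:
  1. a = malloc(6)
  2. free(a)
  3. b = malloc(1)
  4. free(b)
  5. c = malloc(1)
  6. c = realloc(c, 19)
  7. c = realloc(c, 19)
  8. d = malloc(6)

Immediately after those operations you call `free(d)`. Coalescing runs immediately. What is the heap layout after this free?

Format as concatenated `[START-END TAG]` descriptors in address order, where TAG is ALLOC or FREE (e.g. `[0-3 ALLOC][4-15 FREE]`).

Answer: [0-18 ALLOC][19-37 FREE]

Derivation:
Op 1: a = malloc(6) -> a = 0; heap: [0-5 ALLOC][6-37 FREE]
Op 2: free(a) -> (freed a); heap: [0-37 FREE]
Op 3: b = malloc(1) -> b = 0; heap: [0-0 ALLOC][1-37 FREE]
Op 4: free(b) -> (freed b); heap: [0-37 FREE]
Op 5: c = malloc(1) -> c = 0; heap: [0-0 ALLOC][1-37 FREE]
Op 6: c = realloc(c, 19) -> c = 0; heap: [0-18 ALLOC][19-37 FREE]
Op 7: c = realloc(c, 19) -> c = 0; heap: [0-18 ALLOC][19-37 FREE]
Op 8: d = malloc(6) -> d = 19; heap: [0-18 ALLOC][19-24 ALLOC][25-37 FREE]
free(d): d = 19 -> block [19-24 ALLOC]; mark free, coalesce with adjacent free neighbors -> [0-18 ALLOC][19-37 FREE]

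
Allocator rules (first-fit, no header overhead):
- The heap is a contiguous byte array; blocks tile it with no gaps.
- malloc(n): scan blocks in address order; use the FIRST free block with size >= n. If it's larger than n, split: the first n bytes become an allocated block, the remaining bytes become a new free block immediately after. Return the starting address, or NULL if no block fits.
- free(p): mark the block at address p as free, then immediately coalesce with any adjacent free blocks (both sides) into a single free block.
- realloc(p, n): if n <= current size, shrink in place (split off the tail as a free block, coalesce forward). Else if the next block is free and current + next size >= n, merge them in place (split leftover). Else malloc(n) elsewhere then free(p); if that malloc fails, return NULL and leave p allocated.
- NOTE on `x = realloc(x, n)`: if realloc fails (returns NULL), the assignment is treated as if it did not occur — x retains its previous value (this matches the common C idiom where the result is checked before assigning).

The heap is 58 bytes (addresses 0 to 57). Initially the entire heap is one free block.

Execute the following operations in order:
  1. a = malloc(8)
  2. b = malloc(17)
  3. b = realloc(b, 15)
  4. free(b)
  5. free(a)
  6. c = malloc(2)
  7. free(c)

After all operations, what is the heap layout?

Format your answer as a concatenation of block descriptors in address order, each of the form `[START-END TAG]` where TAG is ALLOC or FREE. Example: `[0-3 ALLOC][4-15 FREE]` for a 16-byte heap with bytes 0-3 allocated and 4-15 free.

Op 1: a = malloc(8) -> a = 0; heap: [0-7 ALLOC][8-57 FREE]
Op 2: b = malloc(17) -> b = 8; heap: [0-7 ALLOC][8-24 ALLOC][25-57 FREE]
Op 3: b = realloc(b, 15) -> b = 8; heap: [0-7 ALLOC][8-22 ALLOC][23-57 FREE]
Op 4: free(b) -> (freed b); heap: [0-7 ALLOC][8-57 FREE]
Op 5: free(a) -> (freed a); heap: [0-57 FREE]
Op 6: c = malloc(2) -> c = 0; heap: [0-1 ALLOC][2-57 FREE]
Op 7: free(c) -> (freed c); heap: [0-57 FREE]

Answer: [0-57 FREE]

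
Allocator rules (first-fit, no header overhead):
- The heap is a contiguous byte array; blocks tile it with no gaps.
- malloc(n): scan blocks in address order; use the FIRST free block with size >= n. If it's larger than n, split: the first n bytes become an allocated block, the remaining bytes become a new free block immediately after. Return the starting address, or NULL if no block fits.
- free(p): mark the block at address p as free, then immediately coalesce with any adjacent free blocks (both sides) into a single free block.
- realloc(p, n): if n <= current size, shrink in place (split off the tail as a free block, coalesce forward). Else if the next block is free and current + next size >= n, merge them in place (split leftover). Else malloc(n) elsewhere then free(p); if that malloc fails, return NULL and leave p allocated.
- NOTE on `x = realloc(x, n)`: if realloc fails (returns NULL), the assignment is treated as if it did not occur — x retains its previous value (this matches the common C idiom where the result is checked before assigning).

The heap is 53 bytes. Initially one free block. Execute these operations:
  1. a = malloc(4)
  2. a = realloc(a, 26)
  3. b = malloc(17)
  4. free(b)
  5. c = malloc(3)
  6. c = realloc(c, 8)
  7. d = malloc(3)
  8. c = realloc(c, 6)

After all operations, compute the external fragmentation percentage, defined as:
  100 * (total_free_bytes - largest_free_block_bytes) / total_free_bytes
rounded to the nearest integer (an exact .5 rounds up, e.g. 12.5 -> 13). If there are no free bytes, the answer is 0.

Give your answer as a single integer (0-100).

Op 1: a = malloc(4) -> a = 0; heap: [0-3 ALLOC][4-52 FREE]
Op 2: a = realloc(a, 26) -> a = 0; heap: [0-25 ALLOC][26-52 FREE]
Op 3: b = malloc(17) -> b = 26; heap: [0-25 ALLOC][26-42 ALLOC][43-52 FREE]
Op 4: free(b) -> (freed b); heap: [0-25 ALLOC][26-52 FREE]
Op 5: c = malloc(3) -> c = 26; heap: [0-25 ALLOC][26-28 ALLOC][29-52 FREE]
Op 6: c = realloc(c, 8) -> c = 26; heap: [0-25 ALLOC][26-33 ALLOC][34-52 FREE]
Op 7: d = malloc(3) -> d = 34; heap: [0-25 ALLOC][26-33 ALLOC][34-36 ALLOC][37-52 FREE]
Op 8: c = realloc(c, 6) -> c = 26; heap: [0-25 ALLOC][26-31 ALLOC][32-33 FREE][34-36 ALLOC][37-52 FREE]
Free blocks: [2 16] total_free=18 largest=16 -> 100*(18-16)/18 = 200/18 ≈ 11.111 -> rounds to 11

Answer: 11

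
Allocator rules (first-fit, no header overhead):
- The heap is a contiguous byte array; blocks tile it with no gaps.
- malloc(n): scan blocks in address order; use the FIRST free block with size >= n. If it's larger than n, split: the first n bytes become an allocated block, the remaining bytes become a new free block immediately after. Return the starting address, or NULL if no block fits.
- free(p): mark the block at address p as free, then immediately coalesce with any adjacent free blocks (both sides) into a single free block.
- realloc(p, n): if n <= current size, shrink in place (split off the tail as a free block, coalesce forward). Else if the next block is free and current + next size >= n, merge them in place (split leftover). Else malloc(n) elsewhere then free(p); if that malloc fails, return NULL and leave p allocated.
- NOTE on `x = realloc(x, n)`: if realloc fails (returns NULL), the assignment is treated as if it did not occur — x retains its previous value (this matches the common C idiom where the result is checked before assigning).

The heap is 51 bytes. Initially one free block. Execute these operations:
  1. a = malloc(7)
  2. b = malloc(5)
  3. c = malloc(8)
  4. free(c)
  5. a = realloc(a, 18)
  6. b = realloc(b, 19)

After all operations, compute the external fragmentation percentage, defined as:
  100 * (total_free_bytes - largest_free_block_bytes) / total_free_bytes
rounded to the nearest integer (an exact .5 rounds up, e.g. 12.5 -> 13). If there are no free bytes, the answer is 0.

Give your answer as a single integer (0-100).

Answer: 14

Derivation:
Op 1: a = malloc(7) -> a = 0; heap: [0-6 ALLOC][7-50 FREE]
Op 2: b = malloc(5) -> b = 7; heap: [0-6 ALLOC][7-11 ALLOC][12-50 FREE]
Op 3: c = malloc(8) -> c = 12; heap: [0-6 ALLOC][7-11 ALLOC][12-19 ALLOC][20-50 FREE]
Op 4: free(c) -> (freed c); heap: [0-6 ALLOC][7-11 ALLOC][12-50 FREE]
Op 5: a = realloc(a, 18) -> a = 12; heap: [0-6 FREE][7-11 ALLOC][12-29 ALLOC][30-50 FREE]
Op 6: b = realloc(b, 19) -> b = 30; heap: [0-11 FREE][12-29 ALLOC][30-48 ALLOC][49-50 FREE]
Free blocks: [12 2] total_free=14 largest=12 -> 100*(14-12)/14 = 200/14 ≈ 14.286 -> rounds to 14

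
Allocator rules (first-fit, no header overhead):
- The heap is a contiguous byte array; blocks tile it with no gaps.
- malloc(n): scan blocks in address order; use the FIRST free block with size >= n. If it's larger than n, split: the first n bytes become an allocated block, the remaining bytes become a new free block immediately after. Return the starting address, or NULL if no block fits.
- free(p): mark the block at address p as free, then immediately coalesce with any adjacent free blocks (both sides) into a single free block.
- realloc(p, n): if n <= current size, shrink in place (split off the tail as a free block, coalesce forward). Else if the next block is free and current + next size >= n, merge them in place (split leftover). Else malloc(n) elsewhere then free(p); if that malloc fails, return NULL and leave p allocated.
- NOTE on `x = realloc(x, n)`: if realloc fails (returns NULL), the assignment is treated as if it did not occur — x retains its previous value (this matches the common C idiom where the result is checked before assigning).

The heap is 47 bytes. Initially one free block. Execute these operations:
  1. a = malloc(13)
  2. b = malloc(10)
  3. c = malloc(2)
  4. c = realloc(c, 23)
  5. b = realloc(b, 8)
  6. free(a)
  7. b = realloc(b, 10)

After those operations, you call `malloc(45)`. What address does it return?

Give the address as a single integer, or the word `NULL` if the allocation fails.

Op 1: a = malloc(13) -> a = 0; heap: [0-12 ALLOC][13-46 FREE]
Op 2: b = malloc(10) -> b = 13; heap: [0-12 ALLOC][13-22 ALLOC][23-46 FREE]
Op 3: c = malloc(2) -> c = 23; heap: [0-12 ALLOC][13-22 ALLOC][23-24 ALLOC][25-46 FREE]
Op 4: c = realloc(c, 23) -> c = 23; heap: [0-12 ALLOC][13-22 ALLOC][23-45 ALLOC][46-46 FREE]
Op 5: b = realloc(b, 8) -> b = 13; heap: [0-12 ALLOC][13-20 ALLOC][21-22 FREE][23-45 ALLOC][46-46 FREE]
Op 6: free(a) -> (freed a); heap: [0-12 FREE][13-20 ALLOC][21-22 FREE][23-45 ALLOC][46-46 FREE]
Op 7: b = realloc(b, 10) -> b = 13; heap: [0-12 FREE][13-22 ALLOC][23-45 ALLOC][46-46 FREE]
malloc(45): first-fit scan over [0-12 FREE][13-22 ALLOC][23-45 ALLOC][46-46 FREE] -> NULL

Answer: NULL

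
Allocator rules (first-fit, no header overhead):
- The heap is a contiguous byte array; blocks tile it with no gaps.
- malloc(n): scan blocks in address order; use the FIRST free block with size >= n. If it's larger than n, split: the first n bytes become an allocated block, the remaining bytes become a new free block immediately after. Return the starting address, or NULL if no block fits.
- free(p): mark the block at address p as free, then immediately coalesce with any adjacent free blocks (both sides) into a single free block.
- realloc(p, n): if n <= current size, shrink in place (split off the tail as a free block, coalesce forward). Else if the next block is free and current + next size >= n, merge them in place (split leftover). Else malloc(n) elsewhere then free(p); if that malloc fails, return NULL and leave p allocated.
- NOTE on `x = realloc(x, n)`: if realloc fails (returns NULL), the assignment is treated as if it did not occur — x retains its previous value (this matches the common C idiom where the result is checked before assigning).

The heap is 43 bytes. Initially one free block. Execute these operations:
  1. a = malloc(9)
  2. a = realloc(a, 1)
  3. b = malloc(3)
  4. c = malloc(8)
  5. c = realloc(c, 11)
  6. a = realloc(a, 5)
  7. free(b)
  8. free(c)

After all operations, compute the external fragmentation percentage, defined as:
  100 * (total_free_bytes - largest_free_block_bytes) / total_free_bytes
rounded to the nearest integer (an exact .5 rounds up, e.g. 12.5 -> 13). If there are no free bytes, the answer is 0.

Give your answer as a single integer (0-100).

Answer: 39

Derivation:
Op 1: a = malloc(9) -> a = 0; heap: [0-8 ALLOC][9-42 FREE]
Op 2: a = realloc(a, 1) -> a = 0; heap: [0-0 ALLOC][1-42 FREE]
Op 3: b = malloc(3) -> b = 1; heap: [0-0 ALLOC][1-3 ALLOC][4-42 FREE]
Op 4: c = malloc(8) -> c = 4; heap: [0-0 ALLOC][1-3 ALLOC][4-11 ALLOC][12-42 FREE]
Op 5: c = realloc(c, 11) -> c = 4; heap: [0-0 ALLOC][1-3 ALLOC][4-14 ALLOC][15-42 FREE]
Op 6: a = realloc(a, 5) -> a = 15; heap: [0-0 FREE][1-3 ALLOC][4-14 ALLOC][15-19 ALLOC][20-42 FREE]
Op 7: free(b) -> (freed b); heap: [0-3 FREE][4-14 ALLOC][15-19 ALLOC][20-42 FREE]
Op 8: free(c) -> (freed c); heap: [0-14 FREE][15-19 ALLOC][20-42 FREE]
Free blocks: [15 23] total_free=38 largest=23 -> 100*(38-23)/38 = 1500/38 ≈ 39.474 -> rounds to 39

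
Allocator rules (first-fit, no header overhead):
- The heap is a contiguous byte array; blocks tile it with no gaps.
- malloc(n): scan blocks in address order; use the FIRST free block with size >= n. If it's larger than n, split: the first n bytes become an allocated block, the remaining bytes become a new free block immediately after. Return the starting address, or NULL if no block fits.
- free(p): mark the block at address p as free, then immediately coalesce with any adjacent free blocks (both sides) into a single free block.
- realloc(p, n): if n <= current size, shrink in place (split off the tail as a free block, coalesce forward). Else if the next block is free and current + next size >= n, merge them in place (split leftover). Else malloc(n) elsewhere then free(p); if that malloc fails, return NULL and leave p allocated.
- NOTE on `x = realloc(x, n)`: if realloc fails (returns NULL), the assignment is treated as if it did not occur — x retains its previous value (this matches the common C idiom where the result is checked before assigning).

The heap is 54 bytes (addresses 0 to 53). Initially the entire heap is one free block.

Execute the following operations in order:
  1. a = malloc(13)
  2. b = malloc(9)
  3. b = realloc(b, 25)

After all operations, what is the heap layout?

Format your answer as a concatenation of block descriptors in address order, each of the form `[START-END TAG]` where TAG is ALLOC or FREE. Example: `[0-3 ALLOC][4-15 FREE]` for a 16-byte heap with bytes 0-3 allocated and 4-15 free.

Op 1: a = malloc(13) -> a = 0; heap: [0-12 ALLOC][13-53 FREE]
Op 2: b = malloc(9) -> b = 13; heap: [0-12 ALLOC][13-21 ALLOC][22-53 FREE]
Op 3: b = realloc(b, 25) -> b = 13; heap: [0-12 ALLOC][13-37 ALLOC][38-53 FREE]

Answer: [0-12 ALLOC][13-37 ALLOC][38-53 FREE]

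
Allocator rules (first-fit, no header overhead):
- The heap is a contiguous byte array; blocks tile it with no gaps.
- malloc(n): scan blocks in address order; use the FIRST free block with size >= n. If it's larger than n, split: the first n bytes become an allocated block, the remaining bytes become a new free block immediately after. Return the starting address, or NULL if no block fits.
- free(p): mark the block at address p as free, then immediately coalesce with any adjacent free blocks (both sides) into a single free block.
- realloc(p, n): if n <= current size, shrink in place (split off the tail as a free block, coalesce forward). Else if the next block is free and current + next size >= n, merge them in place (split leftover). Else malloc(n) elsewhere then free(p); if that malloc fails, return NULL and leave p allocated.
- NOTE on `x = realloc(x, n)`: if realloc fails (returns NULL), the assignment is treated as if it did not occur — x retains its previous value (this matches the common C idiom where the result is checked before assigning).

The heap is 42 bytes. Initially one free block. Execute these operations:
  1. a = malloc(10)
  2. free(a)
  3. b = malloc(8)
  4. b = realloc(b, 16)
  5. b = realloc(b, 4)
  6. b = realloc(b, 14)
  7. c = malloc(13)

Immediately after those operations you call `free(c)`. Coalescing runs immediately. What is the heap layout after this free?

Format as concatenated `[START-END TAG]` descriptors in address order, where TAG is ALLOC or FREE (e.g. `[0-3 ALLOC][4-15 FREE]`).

Op 1: a = malloc(10) -> a = 0; heap: [0-9 ALLOC][10-41 FREE]
Op 2: free(a) -> (freed a); heap: [0-41 FREE]
Op 3: b = malloc(8) -> b = 0; heap: [0-7 ALLOC][8-41 FREE]
Op 4: b = realloc(b, 16) -> b = 0; heap: [0-15 ALLOC][16-41 FREE]
Op 5: b = realloc(b, 4) -> b = 0; heap: [0-3 ALLOC][4-41 FREE]
Op 6: b = realloc(b, 14) -> b = 0; heap: [0-13 ALLOC][14-41 FREE]
Op 7: c = malloc(13) -> c = 14; heap: [0-13 ALLOC][14-26 ALLOC][27-41 FREE]
free(c): c = 14 -> block [14-26 ALLOC]; mark free, coalesce with adjacent free neighbors -> [0-13 ALLOC][14-41 FREE]

Answer: [0-13 ALLOC][14-41 FREE]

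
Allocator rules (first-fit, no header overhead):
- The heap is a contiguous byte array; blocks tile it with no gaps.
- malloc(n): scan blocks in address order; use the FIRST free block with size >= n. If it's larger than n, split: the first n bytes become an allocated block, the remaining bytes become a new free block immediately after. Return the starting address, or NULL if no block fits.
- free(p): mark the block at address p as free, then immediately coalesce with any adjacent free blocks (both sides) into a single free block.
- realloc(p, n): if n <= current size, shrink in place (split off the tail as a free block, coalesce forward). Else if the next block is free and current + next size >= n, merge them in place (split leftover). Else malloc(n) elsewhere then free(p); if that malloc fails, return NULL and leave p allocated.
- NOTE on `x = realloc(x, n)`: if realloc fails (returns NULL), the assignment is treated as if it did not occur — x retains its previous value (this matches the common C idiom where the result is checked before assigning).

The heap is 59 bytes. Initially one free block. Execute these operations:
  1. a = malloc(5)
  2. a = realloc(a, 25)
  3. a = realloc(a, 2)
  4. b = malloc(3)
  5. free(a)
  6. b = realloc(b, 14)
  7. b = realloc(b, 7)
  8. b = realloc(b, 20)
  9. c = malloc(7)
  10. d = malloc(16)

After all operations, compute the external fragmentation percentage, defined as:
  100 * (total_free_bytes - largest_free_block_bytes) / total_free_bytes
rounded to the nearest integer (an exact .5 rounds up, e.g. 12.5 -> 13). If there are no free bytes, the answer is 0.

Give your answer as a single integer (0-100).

Answer: 13

Derivation:
Op 1: a = malloc(5) -> a = 0; heap: [0-4 ALLOC][5-58 FREE]
Op 2: a = realloc(a, 25) -> a = 0; heap: [0-24 ALLOC][25-58 FREE]
Op 3: a = realloc(a, 2) -> a = 0; heap: [0-1 ALLOC][2-58 FREE]
Op 4: b = malloc(3) -> b = 2; heap: [0-1 ALLOC][2-4 ALLOC][5-58 FREE]
Op 5: free(a) -> (freed a); heap: [0-1 FREE][2-4 ALLOC][5-58 FREE]
Op 6: b = realloc(b, 14) -> b = 2; heap: [0-1 FREE][2-15 ALLOC][16-58 FREE]
Op 7: b = realloc(b, 7) -> b = 2; heap: [0-1 FREE][2-8 ALLOC][9-58 FREE]
Op 8: b = realloc(b, 20) -> b = 2; heap: [0-1 FREE][2-21 ALLOC][22-58 FREE]
Op 9: c = malloc(7) -> c = 22; heap: [0-1 FREE][2-21 ALLOC][22-28 ALLOC][29-58 FREE]
Op 10: d = malloc(16) -> d = 29; heap: [0-1 FREE][2-21 ALLOC][22-28 ALLOC][29-44 ALLOC][45-58 FREE]
Free blocks: [2 14] total_free=16 largest=14 -> 100*(16-14)/16 = 200/16 = 12.5 -> rounds to 13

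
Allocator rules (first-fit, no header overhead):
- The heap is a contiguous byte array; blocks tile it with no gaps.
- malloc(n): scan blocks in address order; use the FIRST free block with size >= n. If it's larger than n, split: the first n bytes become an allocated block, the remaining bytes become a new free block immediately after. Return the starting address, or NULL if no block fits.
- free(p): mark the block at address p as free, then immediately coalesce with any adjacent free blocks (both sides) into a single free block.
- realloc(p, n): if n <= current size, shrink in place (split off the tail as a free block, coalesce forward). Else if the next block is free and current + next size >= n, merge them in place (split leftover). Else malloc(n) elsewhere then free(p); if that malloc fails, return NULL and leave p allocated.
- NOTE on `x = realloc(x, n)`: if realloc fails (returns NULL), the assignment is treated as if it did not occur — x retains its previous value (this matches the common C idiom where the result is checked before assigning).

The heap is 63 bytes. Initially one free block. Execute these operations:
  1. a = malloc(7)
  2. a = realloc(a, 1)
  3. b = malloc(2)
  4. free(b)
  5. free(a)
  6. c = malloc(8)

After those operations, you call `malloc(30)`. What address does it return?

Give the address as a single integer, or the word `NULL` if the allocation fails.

Op 1: a = malloc(7) -> a = 0; heap: [0-6 ALLOC][7-62 FREE]
Op 2: a = realloc(a, 1) -> a = 0; heap: [0-0 ALLOC][1-62 FREE]
Op 3: b = malloc(2) -> b = 1; heap: [0-0 ALLOC][1-2 ALLOC][3-62 FREE]
Op 4: free(b) -> (freed b); heap: [0-0 ALLOC][1-62 FREE]
Op 5: free(a) -> (freed a); heap: [0-62 FREE]
Op 6: c = malloc(8) -> c = 0; heap: [0-7 ALLOC][8-62 FREE]
malloc(30): first-fit scan over [0-7 ALLOC][8-62 FREE] -> 8

Answer: 8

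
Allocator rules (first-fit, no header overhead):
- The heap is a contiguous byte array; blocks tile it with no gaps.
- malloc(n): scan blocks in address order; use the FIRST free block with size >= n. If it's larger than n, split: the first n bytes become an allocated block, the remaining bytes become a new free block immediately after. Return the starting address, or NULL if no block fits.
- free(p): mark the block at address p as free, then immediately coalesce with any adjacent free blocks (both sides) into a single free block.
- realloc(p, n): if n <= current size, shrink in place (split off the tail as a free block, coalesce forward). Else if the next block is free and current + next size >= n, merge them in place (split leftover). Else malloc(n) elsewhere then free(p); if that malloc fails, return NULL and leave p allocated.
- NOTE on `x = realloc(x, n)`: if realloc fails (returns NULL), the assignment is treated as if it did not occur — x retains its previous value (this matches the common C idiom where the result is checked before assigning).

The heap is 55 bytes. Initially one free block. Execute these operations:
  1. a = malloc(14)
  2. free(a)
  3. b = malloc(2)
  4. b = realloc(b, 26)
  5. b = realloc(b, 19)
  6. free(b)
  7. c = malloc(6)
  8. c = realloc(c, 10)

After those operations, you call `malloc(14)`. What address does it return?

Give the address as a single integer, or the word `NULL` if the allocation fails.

Answer: 10

Derivation:
Op 1: a = malloc(14) -> a = 0; heap: [0-13 ALLOC][14-54 FREE]
Op 2: free(a) -> (freed a); heap: [0-54 FREE]
Op 3: b = malloc(2) -> b = 0; heap: [0-1 ALLOC][2-54 FREE]
Op 4: b = realloc(b, 26) -> b = 0; heap: [0-25 ALLOC][26-54 FREE]
Op 5: b = realloc(b, 19) -> b = 0; heap: [0-18 ALLOC][19-54 FREE]
Op 6: free(b) -> (freed b); heap: [0-54 FREE]
Op 7: c = malloc(6) -> c = 0; heap: [0-5 ALLOC][6-54 FREE]
Op 8: c = realloc(c, 10) -> c = 0; heap: [0-9 ALLOC][10-54 FREE]
malloc(14): first-fit scan over [0-9 ALLOC][10-54 FREE] -> 10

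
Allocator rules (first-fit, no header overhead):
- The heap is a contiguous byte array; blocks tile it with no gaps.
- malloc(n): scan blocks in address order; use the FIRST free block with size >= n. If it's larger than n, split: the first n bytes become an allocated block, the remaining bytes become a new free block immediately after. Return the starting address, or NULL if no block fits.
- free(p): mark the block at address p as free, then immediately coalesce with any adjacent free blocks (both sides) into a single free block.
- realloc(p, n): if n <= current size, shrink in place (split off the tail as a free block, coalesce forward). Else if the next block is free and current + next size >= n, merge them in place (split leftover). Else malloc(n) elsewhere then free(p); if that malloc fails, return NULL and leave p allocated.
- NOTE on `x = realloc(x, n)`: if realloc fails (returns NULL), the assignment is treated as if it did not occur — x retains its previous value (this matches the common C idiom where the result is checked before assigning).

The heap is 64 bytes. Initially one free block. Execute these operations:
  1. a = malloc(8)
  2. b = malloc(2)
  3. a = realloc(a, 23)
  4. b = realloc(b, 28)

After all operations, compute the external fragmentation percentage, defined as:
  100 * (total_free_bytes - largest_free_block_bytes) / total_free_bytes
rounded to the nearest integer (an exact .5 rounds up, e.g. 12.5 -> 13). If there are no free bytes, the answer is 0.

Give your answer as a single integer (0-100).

Op 1: a = malloc(8) -> a = 0; heap: [0-7 ALLOC][8-63 FREE]
Op 2: b = malloc(2) -> b = 8; heap: [0-7 ALLOC][8-9 ALLOC][10-63 FREE]
Op 3: a = realloc(a, 23) -> a = 10; heap: [0-7 FREE][8-9 ALLOC][10-32 ALLOC][33-63 FREE]
Op 4: b = realloc(b, 28) -> b = 33; heap: [0-9 FREE][10-32 ALLOC][33-60 ALLOC][61-63 FREE]
Free blocks: [10 3] total_free=13 largest=10 -> 100*(13-10)/13 = 300/13 ≈ 23.077 -> rounds to 23

Answer: 23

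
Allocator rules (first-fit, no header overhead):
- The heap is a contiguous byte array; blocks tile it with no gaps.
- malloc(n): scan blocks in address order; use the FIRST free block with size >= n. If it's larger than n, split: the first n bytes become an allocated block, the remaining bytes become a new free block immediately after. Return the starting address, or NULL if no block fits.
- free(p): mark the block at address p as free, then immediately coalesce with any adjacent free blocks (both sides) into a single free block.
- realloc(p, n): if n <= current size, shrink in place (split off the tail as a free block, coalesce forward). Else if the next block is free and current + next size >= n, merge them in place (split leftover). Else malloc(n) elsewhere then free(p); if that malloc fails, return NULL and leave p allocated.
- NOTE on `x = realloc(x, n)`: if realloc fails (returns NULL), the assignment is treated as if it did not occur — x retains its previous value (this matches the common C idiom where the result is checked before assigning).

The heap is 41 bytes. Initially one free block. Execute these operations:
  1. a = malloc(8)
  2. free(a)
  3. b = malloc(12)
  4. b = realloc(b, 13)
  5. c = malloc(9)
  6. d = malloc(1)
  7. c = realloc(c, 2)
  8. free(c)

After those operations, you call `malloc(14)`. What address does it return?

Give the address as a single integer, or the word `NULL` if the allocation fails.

Answer: 23

Derivation:
Op 1: a = malloc(8) -> a = 0; heap: [0-7 ALLOC][8-40 FREE]
Op 2: free(a) -> (freed a); heap: [0-40 FREE]
Op 3: b = malloc(12) -> b = 0; heap: [0-11 ALLOC][12-40 FREE]
Op 4: b = realloc(b, 13) -> b = 0; heap: [0-12 ALLOC][13-40 FREE]
Op 5: c = malloc(9) -> c = 13; heap: [0-12 ALLOC][13-21 ALLOC][22-40 FREE]
Op 6: d = malloc(1) -> d = 22; heap: [0-12 ALLOC][13-21 ALLOC][22-22 ALLOC][23-40 FREE]
Op 7: c = realloc(c, 2) -> c = 13; heap: [0-12 ALLOC][13-14 ALLOC][15-21 FREE][22-22 ALLOC][23-40 FREE]
Op 8: free(c) -> (freed c); heap: [0-12 ALLOC][13-21 FREE][22-22 ALLOC][23-40 FREE]
malloc(14): first-fit scan over [0-12 ALLOC][13-21 FREE][22-22 ALLOC][23-40 FREE] -> 23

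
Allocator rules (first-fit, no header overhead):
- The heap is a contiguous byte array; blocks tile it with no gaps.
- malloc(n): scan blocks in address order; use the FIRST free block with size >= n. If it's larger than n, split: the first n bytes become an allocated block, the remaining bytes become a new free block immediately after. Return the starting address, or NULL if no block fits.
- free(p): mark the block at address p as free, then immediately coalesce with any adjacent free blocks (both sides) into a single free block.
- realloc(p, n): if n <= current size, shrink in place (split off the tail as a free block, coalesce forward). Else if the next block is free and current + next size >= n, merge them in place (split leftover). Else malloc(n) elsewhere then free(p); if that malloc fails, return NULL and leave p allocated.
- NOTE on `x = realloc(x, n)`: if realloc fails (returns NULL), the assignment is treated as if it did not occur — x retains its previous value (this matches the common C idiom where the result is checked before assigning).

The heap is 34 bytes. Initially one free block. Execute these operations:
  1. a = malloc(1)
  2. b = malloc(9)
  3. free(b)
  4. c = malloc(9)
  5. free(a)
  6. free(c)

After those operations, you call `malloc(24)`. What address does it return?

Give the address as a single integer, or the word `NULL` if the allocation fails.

Answer: 0

Derivation:
Op 1: a = malloc(1) -> a = 0; heap: [0-0 ALLOC][1-33 FREE]
Op 2: b = malloc(9) -> b = 1; heap: [0-0 ALLOC][1-9 ALLOC][10-33 FREE]
Op 3: free(b) -> (freed b); heap: [0-0 ALLOC][1-33 FREE]
Op 4: c = malloc(9) -> c = 1; heap: [0-0 ALLOC][1-9 ALLOC][10-33 FREE]
Op 5: free(a) -> (freed a); heap: [0-0 FREE][1-9 ALLOC][10-33 FREE]
Op 6: free(c) -> (freed c); heap: [0-33 FREE]
malloc(24): first-fit scan over [0-33 FREE] -> 0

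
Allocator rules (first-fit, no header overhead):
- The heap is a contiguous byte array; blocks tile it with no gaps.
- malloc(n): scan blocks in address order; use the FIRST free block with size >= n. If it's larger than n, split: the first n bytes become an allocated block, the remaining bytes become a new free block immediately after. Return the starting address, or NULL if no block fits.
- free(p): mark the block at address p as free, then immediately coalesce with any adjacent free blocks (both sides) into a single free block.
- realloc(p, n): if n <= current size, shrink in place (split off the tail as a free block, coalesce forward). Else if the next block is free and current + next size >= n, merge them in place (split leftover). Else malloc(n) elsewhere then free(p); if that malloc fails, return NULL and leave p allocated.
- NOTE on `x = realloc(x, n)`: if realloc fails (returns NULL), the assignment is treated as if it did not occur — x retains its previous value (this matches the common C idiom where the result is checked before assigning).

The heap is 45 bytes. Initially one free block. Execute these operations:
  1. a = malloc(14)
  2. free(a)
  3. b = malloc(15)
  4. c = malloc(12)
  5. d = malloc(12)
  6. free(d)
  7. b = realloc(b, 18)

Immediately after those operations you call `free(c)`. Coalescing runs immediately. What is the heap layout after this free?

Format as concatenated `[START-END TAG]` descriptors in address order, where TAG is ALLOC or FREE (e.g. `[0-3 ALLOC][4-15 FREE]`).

Answer: [0-26 FREE][27-44 ALLOC]

Derivation:
Op 1: a = malloc(14) -> a = 0; heap: [0-13 ALLOC][14-44 FREE]
Op 2: free(a) -> (freed a); heap: [0-44 FREE]
Op 3: b = malloc(15) -> b = 0; heap: [0-14 ALLOC][15-44 FREE]
Op 4: c = malloc(12) -> c = 15; heap: [0-14 ALLOC][15-26 ALLOC][27-44 FREE]
Op 5: d = malloc(12) -> d = 27; heap: [0-14 ALLOC][15-26 ALLOC][27-38 ALLOC][39-44 FREE]
Op 6: free(d) -> (freed d); heap: [0-14 ALLOC][15-26 ALLOC][27-44 FREE]
Op 7: b = realloc(b, 18) -> b = 27; heap: [0-14 FREE][15-26 ALLOC][27-44 ALLOC]
free(c): c = 15 -> block [15-26 ALLOC]; mark free, coalesce with adjacent free neighbors -> [0-26 FREE][27-44 ALLOC]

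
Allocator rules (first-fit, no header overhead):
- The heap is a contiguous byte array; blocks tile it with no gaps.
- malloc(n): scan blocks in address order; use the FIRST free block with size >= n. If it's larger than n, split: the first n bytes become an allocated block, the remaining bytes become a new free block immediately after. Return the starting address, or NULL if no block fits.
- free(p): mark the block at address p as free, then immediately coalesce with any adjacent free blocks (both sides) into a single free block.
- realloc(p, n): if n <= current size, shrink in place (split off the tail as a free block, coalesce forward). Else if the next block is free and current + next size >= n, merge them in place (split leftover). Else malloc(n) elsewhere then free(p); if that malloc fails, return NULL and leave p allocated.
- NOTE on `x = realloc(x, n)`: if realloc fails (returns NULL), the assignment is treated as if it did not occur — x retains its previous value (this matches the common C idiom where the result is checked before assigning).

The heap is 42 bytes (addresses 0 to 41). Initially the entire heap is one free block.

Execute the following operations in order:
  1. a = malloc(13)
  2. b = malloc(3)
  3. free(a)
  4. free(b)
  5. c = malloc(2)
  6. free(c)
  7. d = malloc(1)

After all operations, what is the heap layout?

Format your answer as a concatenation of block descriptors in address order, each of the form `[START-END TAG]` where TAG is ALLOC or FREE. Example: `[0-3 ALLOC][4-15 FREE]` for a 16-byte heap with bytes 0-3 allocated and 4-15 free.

Op 1: a = malloc(13) -> a = 0; heap: [0-12 ALLOC][13-41 FREE]
Op 2: b = malloc(3) -> b = 13; heap: [0-12 ALLOC][13-15 ALLOC][16-41 FREE]
Op 3: free(a) -> (freed a); heap: [0-12 FREE][13-15 ALLOC][16-41 FREE]
Op 4: free(b) -> (freed b); heap: [0-41 FREE]
Op 5: c = malloc(2) -> c = 0; heap: [0-1 ALLOC][2-41 FREE]
Op 6: free(c) -> (freed c); heap: [0-41 FREE]
Op 7: d = malloc(1) -> d = 0; heap: [0-0 ALLOC][1-41 FREE]

Answer: [0-0 ALLOC][1-41 FREE]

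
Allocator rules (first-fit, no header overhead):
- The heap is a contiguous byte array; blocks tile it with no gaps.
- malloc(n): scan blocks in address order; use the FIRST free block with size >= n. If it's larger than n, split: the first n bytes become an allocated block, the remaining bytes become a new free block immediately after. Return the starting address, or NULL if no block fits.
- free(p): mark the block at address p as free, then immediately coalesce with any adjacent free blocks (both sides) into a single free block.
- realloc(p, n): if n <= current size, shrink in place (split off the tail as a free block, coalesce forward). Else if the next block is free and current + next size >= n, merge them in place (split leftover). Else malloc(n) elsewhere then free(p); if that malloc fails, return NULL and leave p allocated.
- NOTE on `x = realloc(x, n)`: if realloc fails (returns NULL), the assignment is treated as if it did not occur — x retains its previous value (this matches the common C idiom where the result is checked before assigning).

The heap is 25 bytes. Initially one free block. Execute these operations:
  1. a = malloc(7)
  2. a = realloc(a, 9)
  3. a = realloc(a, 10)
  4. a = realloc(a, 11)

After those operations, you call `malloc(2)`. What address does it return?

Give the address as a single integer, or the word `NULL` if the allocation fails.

Op 1: a = malloc(7) -> a = 0; heap: [0-6 ALLOC][7-24 FREE]
Op 2: a = realloc(a, 9) -> a = 0; heap: [0-8 ALLOC][9-24 FREE]
Op 3: a = realloc(a, 10) -> a = 0; heap: [0-9 ALLOC][10-24 FREE]
Op 4: a = realloc(a, 11) -> a = 0; heap: [0-10 ALLOC][11-24 FREE]
malloc(2): first-fit scan over [0-10 ALLOC][11-24 FREE] -> 11

Answer: 11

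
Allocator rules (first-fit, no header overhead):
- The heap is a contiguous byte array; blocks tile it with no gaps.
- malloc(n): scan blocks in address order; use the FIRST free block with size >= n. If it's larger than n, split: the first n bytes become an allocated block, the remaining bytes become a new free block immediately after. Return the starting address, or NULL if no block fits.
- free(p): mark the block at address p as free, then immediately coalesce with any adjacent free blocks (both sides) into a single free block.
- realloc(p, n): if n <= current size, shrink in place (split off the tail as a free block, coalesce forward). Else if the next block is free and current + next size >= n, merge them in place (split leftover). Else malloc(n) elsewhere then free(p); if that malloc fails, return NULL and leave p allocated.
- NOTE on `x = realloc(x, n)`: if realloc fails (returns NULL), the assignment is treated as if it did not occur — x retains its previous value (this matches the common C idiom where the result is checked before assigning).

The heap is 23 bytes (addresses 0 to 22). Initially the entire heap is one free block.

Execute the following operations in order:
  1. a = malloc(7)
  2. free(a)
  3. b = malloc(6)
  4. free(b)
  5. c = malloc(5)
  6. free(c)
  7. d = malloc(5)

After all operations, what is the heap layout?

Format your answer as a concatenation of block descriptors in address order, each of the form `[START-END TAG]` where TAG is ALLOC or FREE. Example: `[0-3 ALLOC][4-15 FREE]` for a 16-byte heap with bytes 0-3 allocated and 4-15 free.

Answer: [0-4 ALLOC][5-22 FREE]

Derivation:
Op 1: a = malloc(7) -> a = 0; heap: [0-6 ALLOC][7-22 FREE]
Op 2: free(a) -> (freed a); heap: [0-22 FREE]
Op 3: b = malloc(6) -> b = 0; heap: [0-5 ALLOC][6-22 FREE]
Op 4: free(b) -> (freed b); heap: [0-22 FREE]
Op 5: c = malloc(5) -> c = 0; heap: [0-4 ALLOC][5-22 FREE]
Op 6: free(c) -> (freed c); heap: [0-22 FREE]
Op 7: d = malloc(5) -> d = 0; heap: [0-4 ALLOC][5-22 FREE]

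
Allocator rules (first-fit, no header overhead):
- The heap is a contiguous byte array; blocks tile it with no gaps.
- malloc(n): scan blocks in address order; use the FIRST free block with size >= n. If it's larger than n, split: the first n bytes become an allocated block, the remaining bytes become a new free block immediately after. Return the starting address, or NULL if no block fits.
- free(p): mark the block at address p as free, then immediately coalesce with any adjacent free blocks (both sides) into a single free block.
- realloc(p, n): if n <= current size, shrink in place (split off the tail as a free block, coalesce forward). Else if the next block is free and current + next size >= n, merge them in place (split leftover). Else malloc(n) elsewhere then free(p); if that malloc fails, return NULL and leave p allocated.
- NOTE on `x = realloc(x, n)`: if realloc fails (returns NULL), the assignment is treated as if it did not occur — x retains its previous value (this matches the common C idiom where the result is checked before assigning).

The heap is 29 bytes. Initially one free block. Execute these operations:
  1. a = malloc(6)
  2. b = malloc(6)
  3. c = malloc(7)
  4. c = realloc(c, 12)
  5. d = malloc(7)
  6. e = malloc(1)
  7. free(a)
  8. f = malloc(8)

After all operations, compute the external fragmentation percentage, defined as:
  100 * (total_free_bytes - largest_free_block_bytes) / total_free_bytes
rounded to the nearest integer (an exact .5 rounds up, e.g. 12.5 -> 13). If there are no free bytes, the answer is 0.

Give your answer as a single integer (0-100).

Answer: 40

Derivation:
Op 1: a = malloc(6) -> a = 0; heap: [0-5 ALLOC][6-28 FREE]
Op 2: b = malloc(6) -> b = 6; heap: [0-5 ALLOC][6-11 ALLOC][12-28 FREE]
Op 3: c = malloc(7) -> c = 12; heap: [0-5 ALLOC][6-11 ALLOC][12-18 ALLOC][19-28 FREE]
Op 4: c = realloc(c, 12) -> c = 12; heap: [0-5 ALLOC][6-11 ALLOC][12-23 ALLOC][24-28 FREE]
Op 5: d = malloc(7) -> d = NULL; heap: [0-5 ALLOC][6-11 ALLOC][12-23 ALLOC][24-28 FREE]
Op 6: e = malloc(1) -> e = 24; heap: [0-5 ALLOC][6-11 ALLOC][12-23 ALLOC][24-24 ALLOC][25-28 FREE]
Op 7: free(a) -> (freed a); heap: [0-5 FREE][6-11 ALLOC][12-23 ALLOC][24-24 ALLOC][25-28 FREE]
Op 8: f = malloc(8) -> f = NULL; heap: [0-5 FREE][6-11 ALLOC][12-23 ALLOC][24-24 ALLOC][25-28 FREE]
Free blocks: [6 4] total_free=10 largest=6 -> 100*(10-6)/10 = 400/10 = 40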